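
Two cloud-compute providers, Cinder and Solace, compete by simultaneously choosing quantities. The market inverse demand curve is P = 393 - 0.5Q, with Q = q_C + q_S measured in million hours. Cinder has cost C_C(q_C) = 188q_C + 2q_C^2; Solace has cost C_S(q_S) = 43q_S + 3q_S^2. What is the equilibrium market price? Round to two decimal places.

Cinder's profit: π_C = (393 - 0.5Q)q_C - (188q_C + 2q_C²). Setting ∂π_C/∂q_C = 0: 205 - 5q_C - (1/2)(q_S) = 0.
Solace's first-order condition: 350 - 7q_S - (1/2)(q_C) = 0.
Best responses: q_C = (205 - (1/2)q_S)/5, q_S = (350 - (1/2)q_C)/7.
Solving the pair: q_C = 36.2590, q_S = 47.4101.
Total output Q = 83.6691, so price P = 393 - (1/2)·83.6691 = 351.1655.

351.17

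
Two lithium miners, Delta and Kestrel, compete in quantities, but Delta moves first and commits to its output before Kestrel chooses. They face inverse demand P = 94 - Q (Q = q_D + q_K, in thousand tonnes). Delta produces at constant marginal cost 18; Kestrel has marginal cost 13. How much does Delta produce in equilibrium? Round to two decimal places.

The follower Kestrel best-responds to any q_D: π_K = (94 - Q)q_K - 13q_K.
Setting the follower's marginal profit to zero, 81 - q_D - 2q_K = 0, i.e. q_K = (81 - q_D)/2.
The leader anticipates this reaction. Substituting into P = 94 - Q gives P = 107/2 - (1/2)q_D, so π_D = (107/2 - (1/2)q_D)q_D - 18q_D.
Leader FOC: 71/2 - q_D = 0, so q_D = 71/2.
Then q_K = (81 - 71/2)/2 = 91/4.

35.50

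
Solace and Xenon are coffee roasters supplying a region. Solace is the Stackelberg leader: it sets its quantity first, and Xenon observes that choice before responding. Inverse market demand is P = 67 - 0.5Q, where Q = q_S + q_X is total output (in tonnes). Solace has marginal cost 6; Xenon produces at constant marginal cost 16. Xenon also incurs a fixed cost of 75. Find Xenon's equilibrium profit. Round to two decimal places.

45.13

Solve by backward induction. Given q_S, the follower Xenon maximises π_X = (67 - (1/2)q_S - (1/2)q_X)q_X - 16q_X.
Follower FOC: 51 - (1/2)q_S - q_X = 0, so q_X(q_S) = (51 - (1/2)q_S).
Solace substitutes q_X(q_S) into its own profit: π_S = q_S(67 - (1/2)q_S - (51 - (1/2)q_S)/2) - 6q_S = (83/2 - (1/4)q_S)q_S - 6q_S.
Leader FOC: 71/2 - (1/2)q_S = 0, so q_S = 71.
Then q_X = (51 - (1/2)·71) = 31/2.
Price P = 67 - (1/2)·(173/2) = 95/4.
Xenon's profit: (95/4 - 16)·(31/2) - 75 = 361/8.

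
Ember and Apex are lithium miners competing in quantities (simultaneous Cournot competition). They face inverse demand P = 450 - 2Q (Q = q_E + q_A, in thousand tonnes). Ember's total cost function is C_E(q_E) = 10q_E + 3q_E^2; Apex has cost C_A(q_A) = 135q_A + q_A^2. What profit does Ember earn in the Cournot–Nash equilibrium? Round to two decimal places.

Ember's profit: π_E = (450 - 2Q)q_E - (10q_E + 3q_E²). Setting ∂π_E/∂q_E = 0: 440 - 10q_E - 2(q_A) = 0.
Apex's first-order condition: 315 - 6q_A - 2(q_E) = 0.
Best responses: q_E = (440 - 2q_A)/10, q_A = (315 - 2q_E)/6.
Substituting one into the other gives q_E = 1005/28 and q_A = 1135/28.
Price P = 450 - 2·(535/7) = 297.1429.
Ember's profit: 297.1429·(1005/28) - 10·(1005/28) - 3(1005/28)² = 6441.4860.

6441.49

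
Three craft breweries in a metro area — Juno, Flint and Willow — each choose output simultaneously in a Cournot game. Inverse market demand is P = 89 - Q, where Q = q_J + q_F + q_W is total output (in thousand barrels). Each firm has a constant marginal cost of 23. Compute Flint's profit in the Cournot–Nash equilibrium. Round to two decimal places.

272.25

Each firm earns π_i = (89 - Q)q_i - 23q_i.
Setting ∂π_i/∂q_i = 0 with rivals' quantities fixed: 66 - 2q_i - Σ_{j≠i} q_j = 0.
By symmetry each firm produces the same amount; substituting Σ_{j≠i} q_j = 2q_i yields q_i = 66/4 = 33/2.
Price P = 89 - 99/2 = 79/2.
Flint's profit: (79/2 - 23)·(33/2) = 1089/4.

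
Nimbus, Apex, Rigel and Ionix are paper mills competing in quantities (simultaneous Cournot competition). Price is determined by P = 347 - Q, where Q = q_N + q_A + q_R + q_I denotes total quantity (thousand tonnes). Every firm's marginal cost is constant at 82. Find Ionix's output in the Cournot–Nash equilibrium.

A representative firm's profit is π_i = q_i(347 - Q) - 82q_i.
First-order condition (treating rivals' output as given): 265 - 2q_i - Σ_{j≠i} q_j = 0.
With identical firms every q_j equals q_i, so Σ_{j≠i} q_j = 3q_i and 265 = 5q_i, giving q_i = 53.

53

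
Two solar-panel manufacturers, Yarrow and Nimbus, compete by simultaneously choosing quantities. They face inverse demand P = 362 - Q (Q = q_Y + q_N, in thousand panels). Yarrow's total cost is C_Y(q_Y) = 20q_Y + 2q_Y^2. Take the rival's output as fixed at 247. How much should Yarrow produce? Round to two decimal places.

15.83

With the rival's output fixed at 247, Yarrow's profit is π_Y = (362 - 247 - q_Y)q_Y - (20q_Y + 2q_Y²) = (115 - q_Y)q_Y - (20q_Y + 2q_Y²).
∂π_Y/∂q_Y = 95 - 6q_Y = 0, so q_Y = 95/6.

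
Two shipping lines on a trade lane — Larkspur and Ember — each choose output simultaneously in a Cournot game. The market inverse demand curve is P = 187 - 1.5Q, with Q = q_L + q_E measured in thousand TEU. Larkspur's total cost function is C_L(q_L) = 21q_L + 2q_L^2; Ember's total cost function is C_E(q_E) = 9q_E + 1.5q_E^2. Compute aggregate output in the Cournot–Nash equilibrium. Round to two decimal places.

43.42

Larkspur's profit: π_L = (187 - 1.5Q)q_L - (21q_L + 2q_L²). Setting ∂π_L/∂q_L = 0: 166 - 7q_L - (3/2)(q_E) = 0.
Ember's first-order condition: 178 - 6q_E - (3/2)(q_L) = 0.
Best responses: q_L = (166 - (3/2)q_E)/7, q_E = (178 - (3/2)q_L)/6.
Solving the pair: q_L = 972/53, q_E = 25.0818.
Total output Q = 972/53 + 25.0818 = 43.4214.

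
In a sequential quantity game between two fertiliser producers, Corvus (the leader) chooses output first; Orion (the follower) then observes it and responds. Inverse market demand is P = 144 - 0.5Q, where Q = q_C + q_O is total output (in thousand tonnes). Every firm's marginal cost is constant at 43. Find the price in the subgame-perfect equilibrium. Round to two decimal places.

68.25

The follower Orion best-responds to any q_C: π_O = (144 - 0.5Q)q_O - 43q_O.
Follower FOC: 101 - (1/2)q_C - q_O = 0, so q_O(q_C) = (101 - (1/2)q_C).
The leader anticipates this reaction. Substituting into P = 144 - 0.5Q gives P = 187/2 - (1/4)q_C, so π_C = (187/2 - (1/4)q_C)q_C - 43q_C.
Leader FOC: 101/2 - (1/2)q_C = 0, so q_C = 101.
Then q_O = (101 - (1/2)·101) = 101/2.
Total output Q = 303/2, so price P = 144 - (1/2)·(303/2) = 273/4.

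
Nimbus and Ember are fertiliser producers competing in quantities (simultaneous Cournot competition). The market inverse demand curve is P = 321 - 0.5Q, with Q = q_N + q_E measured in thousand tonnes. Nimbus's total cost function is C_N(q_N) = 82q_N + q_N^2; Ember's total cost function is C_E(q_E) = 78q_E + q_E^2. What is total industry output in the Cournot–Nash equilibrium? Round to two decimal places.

Nimbus's profit: π_N = (321 - 0.5Q)q_N - (82q_N + q_N²). Setting ∂π_N/∂q_N = 0: 239 - 3q_N - (1/2)(q_E) = 0.
Ember's first-order condition: 243 - 3q_E - (1/2)(q_N) = 0.
Best responses: q_N = (239 - (1/2)q_E)/3, q_E = (243 - (1/2)q_N)/3.
Solving the pair: q_N = 68.0571, q_E = 69.6571.
Total output Q = 68.0571 + 69.6571 = 964/7.

137.71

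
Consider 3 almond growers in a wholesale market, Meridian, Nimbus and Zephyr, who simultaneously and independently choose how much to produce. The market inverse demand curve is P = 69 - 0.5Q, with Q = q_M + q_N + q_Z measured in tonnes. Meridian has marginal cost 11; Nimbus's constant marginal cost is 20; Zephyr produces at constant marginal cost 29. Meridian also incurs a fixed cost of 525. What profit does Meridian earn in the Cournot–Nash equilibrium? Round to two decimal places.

Meridian's profit: π_M = (69 - 0.5Q)q_M - (11q_M). Setting ∂π_M/∂q_M = 0: 58 - q_M - (1/2)(q_N + q_Z) = 0.
Nimbus's first-order condition: 49 - q_N - (1/2)(q_M + q_Z) = 0.
Zephyr's first-order condition: 40 - q_Z - (1/2)(q_M + q_N) = 0.
Adding the 3 first-order conditions: 147 − 2Q = 0, so Q = 147/2.
Back-substituting: q_M = (58 − 147/4)/(1/2) = 85/2, q_N = (49 − 147/4)/(1/2) = 49/2, q_Z = (40 − 147/4)/(1/2) = 13/2.
Price P = 69 - (1/2)·(147/2) = 129/4.
Meridian's profit: (129/4 - 11)·(85/2) - 525 = 378.1250.

378.13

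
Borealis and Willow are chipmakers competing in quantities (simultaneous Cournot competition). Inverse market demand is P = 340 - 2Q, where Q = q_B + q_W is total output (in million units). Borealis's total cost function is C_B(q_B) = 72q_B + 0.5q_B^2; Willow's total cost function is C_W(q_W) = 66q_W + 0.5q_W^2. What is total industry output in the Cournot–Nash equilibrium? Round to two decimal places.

77.43

Borealis's profit: π_B = (340 - 2Q)q_B - (72q_B + (1/2)q_B²). Setting ∂π_B/∂q_B = 0: 268 - 5q_B - 2(q_W) = 0.
Willow's profit: π_W = (340 - 2Q)q_W - (66q_W + (1/2)q_W²). Setting ∂π_W/∂q_W = 0: 274 - 5q_W - 2(q_B) = 0.
Rearranging gives the reaction functions q_B = (268 - 2q_W)/5 and q_W = (274 - 2q_B)/5.
Solving the pair: q_B = 264/7, q_W = 278/7.
Total output Q = 264/7 + 278/7 = 542/7.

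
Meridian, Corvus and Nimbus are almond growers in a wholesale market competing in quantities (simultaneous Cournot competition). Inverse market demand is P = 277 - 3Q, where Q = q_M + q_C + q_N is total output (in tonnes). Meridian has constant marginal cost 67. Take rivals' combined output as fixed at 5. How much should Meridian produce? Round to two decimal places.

With rivals' combined output fixed at 5, Meridian's profit is π_M = (277 - 3·5 - 3q_M)q_M - (67q_M) = (262 - 3q_M)q_M - (67q_M).
∂π_M/∂q_M = 195 - 6q_M = 0, so q_M = 65/2.

32.50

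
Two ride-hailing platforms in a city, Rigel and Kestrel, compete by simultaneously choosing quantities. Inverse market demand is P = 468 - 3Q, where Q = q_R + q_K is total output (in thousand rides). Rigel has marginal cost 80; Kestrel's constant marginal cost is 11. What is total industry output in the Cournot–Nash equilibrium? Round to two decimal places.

Rigel's profit: π_R = (468 - 3Q)q_R - (80q_R). Setting ∂π_R/∂q_R = 0: 388 - 6q_R - 3(q_K) = 0.
Kestrel's profit: π_K = (468 - 3Q)q_K - (11q_K). Setting ∂π_K/∂q_K = 0: 457 - 6q_K - 3(q_R) = 0.
So q_R = (388 - 3q_K)/6 and q_K = (457 - 3q_R)/6.
Substituting one into the other gives q_R = 319/9 and q_K = 526/9.
Total output Q = 319/9 + 526/9 = 845/9.

93.89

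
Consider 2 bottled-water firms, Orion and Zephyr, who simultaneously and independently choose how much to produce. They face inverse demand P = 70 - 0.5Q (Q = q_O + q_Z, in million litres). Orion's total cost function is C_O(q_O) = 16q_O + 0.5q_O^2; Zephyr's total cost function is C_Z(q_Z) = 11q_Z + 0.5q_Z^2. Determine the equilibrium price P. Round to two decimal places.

47.40

Orion's profit: π_O = (70 - 0.5Q)q_O - (16q_O + (1/2)q_O²). Setting ∂π_O/∂q_O = 0: 54 - 2q_O - (1/2)(q_Z) = 0.
Zephyr's profit: π_Z = (70 - 0.5Q)q_Z - (11q_Z + (1/2)q_Z²). Setting ∂π_Z/∂q_Z = 0: 59 - 2q_Z - (1/2)(q_O) = 0.
Best responses: q_O = (54 - (1/2)q_Z)/2, q_Z = (59 - (1/2)q_O)/2.
Solving the pair: q_O = 314/15, q_Z = 364/15.
Total output Q = 226/5, so price P = 70 - (1/2)·(226/5) = 237/5.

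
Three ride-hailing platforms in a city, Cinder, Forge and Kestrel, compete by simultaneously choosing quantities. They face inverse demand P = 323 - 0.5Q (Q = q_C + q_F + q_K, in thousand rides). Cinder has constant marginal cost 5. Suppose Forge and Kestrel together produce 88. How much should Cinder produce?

With rivals' combined output fixed at 88, Cinder's profit is π_C = (323 - (1/2)·88 - (1/2)q_C)q_C - (5q_C) = (279 - (1/2)q_C)q_C - (5q_C).
∂π_C/∂q_C = 274 - q_C = 0, so q_C = 274.

274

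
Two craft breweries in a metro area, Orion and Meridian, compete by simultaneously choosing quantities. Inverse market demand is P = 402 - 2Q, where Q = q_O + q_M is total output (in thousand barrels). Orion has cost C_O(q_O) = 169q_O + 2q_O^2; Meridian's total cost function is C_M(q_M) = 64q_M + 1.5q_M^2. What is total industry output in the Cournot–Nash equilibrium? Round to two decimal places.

Orion's profit: π_O = (402 - 2Q)q_O - (169q_O + 2q_O²). Setting ∂π_O/∂q_O = 0: 233 - 8q_O - 2(q_M) = 0.
Meridian's first-order condition: 338 - 7q_M - 2(q_O) = 0.
So q_O = (233 - 2q_M)/8 and q_M = (338 - 2q_O)/7.
Solving the pair: q_O = 955/52, q_M = 1119/26.
Total output Q = 955/52 + 1119/26 = 61.4038.

61.40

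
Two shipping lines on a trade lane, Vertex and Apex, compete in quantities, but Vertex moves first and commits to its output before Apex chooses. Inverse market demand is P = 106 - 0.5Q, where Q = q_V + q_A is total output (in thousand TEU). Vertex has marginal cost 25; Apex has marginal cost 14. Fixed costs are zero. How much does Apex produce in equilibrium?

The follower Apex best-responds to any q_V: π_A = (106 - 0.5Q)q_A - 14q_A.
Follower FOC: 92 - (1/2)q_V - q_A = 0, so q_A(q_V) = (92 - (1/2)q_V).
The leader anticipates this reaction. Substituting into P = 106 - 0.5Q gives P = 60 - (1/4)q_V, so π_V = (60 - (1/4)q_V)q_V - 25q_V.
Leader FOC: 35 - (1/2)q_V = 0, so q_V = 70.
Then q_A = (92 - (1/2)·70) = 57.

57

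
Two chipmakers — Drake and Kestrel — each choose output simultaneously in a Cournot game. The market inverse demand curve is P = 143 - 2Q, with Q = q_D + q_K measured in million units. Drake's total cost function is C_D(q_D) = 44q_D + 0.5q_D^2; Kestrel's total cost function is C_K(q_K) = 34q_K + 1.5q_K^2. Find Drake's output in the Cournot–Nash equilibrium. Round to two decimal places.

Drake's profit: π_D = (143 - 2Q)q_D - (44q_D + (1/2)q_D²). Setting ∂π_D/∂q_D = 0: 99 - 5q_D - 2(q_K) = 0.
Kestrel's first-order condition: 109 - 7q_K - 2(q_D) = 0.
So q_D = (99 - 2q_K)/5 and q_K = (109 - 2q_D)/7.
Solving the pair: q_D = 475/31, q_K = 347/31.

15.32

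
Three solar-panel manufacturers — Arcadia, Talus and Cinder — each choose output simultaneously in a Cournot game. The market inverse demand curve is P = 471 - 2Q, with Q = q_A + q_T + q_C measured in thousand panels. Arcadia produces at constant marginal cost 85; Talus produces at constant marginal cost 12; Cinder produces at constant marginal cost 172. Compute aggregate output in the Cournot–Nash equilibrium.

143

Arcadia's profit: π_A = (471 - 2Q)q_A - (85q_A). Setting ∂π_A/∂q_A = 0: 386 - 4q_A - 2(q_T + q_C) = 0.
Talus's first-order condition: 459 - 4q_T - 2(q_A + q_C) = 0.
Cinder's first-order condition: 299 - 4q_C - 2(q_A + q_T) = 0.
Adding the 3 first-order conditions: 1144 − 8Q = 0, so Q = 143.
Back-substituting: q_A = (386 − 286)/2 = 50, q_T = (459 − 286)/2 = 173/2, q_C = (299 − 286)/2 = 13/2.
Total output Q = 50 + 173/2 + 13/2 = 143.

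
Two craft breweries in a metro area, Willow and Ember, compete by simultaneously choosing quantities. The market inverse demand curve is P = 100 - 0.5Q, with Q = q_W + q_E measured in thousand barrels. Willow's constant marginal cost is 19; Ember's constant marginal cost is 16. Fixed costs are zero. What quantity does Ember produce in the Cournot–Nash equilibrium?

58

Willow's profit: π_W = (100 - 0.5Q)q_W - (19q_W). Setting ∂π_W/∂q_W = 0: 81 - q_W - (1/2)(q_E) = 0.
Ember's first-order condition: 84 - q_E - (1/2)(q_W) = 0.
Best responses: q_W = (81 - (1/2)q_E), q_E = (84 - (1/2)q_W).
Solving the pair: q_W = 52, q_E = 58.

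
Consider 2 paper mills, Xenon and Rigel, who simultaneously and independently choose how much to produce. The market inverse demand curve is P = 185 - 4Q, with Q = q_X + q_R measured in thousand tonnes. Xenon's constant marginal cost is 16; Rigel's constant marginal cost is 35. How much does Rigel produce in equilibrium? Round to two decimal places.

Xenon's profit: π_X = (185 - 4Q)q_X - (16q_X). Setting ∂π_X/∂q_X = 0: 169 - 8q_X - 4(q_R) = 0.
Rigel's first-order condition: 150 - 8q_R - 4(q_X) = 0.
Rearranging gives the reaction functions q_X = (169 - 4q_R)/8 and q_R = (150 - 4q_X)/8.
Solving the pair: q_X = 47/3, q_R = 131/12.

10.92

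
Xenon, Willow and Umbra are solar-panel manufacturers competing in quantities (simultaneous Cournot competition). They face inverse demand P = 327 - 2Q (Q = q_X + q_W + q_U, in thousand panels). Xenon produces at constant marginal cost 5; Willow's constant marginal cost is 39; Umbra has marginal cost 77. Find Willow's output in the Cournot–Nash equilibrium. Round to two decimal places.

36.50

Xenon's profit: π_X = (327 - 2Q)q_X - (5q_X). Setting ∂π_X/∂q_X = 0: 322 - 4q_X - 2(q_W + q_U) = 0.
Willow's profit: π_W = (327 - 2Q)q_W - (39q_W). Setting ∂π_W/∂q_W = 0: 288 - 4q_W - 2(q_X + q_U) = 0.
Umbra's first-order condition: 250 - 4q_U - 2(q_X + q_W) = 0.
Summing all 3 equations gives 860 − 8Q = 0, hence Q = 215/2.
Back-substituting: q_X = (322 − 215)/2 = 107/2, q_W = (288 − 215)/2 = 73/2, q_U = (250 − 215)/2 = 35/2.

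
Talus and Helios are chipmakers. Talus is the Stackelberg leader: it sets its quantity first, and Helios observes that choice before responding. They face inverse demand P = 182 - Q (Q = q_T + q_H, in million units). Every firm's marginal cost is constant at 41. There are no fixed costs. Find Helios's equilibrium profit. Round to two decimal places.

Solve by backward induction. Given q_T, the follower Helios maximises π_H = (182 - q_T - q_H)q_H - 41q_H.
Follower FOC: 141 - q_T - 2q_H = 0, so q_H(q_T) = (141 - q_T)/2.
Talus substitutes q_H(q_T) into its own profit: π_T = q_T(182 - q_T - (141 - q_T)/2) - 41q_T = (223/2 - (1/2)q_T)q_T - 41q_T.
Maximising: ∂π_T/∂q_T = 141/2 - q_T = 0, giving q_T = 141/2.
Then q_H = (141 - 141/2)/2 = 141/4.
Price P = 182 - 423/4 = 305/4.
Helios's profit: (305/4 - 41)·(141/4) = 1242.5625.

1242.56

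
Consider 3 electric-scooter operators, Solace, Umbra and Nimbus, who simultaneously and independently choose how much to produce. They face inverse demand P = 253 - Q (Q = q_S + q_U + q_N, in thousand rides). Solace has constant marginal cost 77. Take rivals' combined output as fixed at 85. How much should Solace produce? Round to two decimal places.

With rivals' combined output fixed at 85, Solace's profit is π_S = (253 - 85 - q_S)q_S - (77q_S) = (168 - q_S)q_S - (77q_S).
∂π_S/∂q_S = 91 - 2q_S = 0, so q_S = 91/2.

45.50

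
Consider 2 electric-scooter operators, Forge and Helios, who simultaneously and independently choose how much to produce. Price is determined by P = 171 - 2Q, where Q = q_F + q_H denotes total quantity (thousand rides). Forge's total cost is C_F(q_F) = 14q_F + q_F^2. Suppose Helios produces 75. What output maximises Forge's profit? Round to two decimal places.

1.17

With the rival's output fixed at 75, Forge's profit is π_F = (171 - 2·75 - 2q_F)q_F - (14q_F + q_F²) = (21 - 2q_F)q_F - (14q_F + q_F²).
∂π_F/∂q_F = 7 - 6q_F = 0, so q_F = 7/6.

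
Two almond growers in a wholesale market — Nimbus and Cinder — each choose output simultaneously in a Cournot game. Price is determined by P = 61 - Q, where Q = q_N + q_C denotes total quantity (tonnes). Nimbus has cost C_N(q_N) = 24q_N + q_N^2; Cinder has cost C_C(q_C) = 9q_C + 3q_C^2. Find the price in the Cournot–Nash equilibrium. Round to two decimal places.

47.61

Nimbus's profit: π_N = (61 - Q)q_N - (24q_N + q_N²). Setting ∂π_N/∂q_N = 0: 37 - 4q_N - (q_C) = 0.
Cinder's first-order condition: 52 - 8q_C - (q_N) = 0.
So q_N = (37 - q_C)/4 and q_C = (52 - q_N)/8.
Substituting one into the other gives q_N = 244/31 and q_C = 171/31.
Total output Q = 415/31, so price P = 61 - 415/31 = 1476/31.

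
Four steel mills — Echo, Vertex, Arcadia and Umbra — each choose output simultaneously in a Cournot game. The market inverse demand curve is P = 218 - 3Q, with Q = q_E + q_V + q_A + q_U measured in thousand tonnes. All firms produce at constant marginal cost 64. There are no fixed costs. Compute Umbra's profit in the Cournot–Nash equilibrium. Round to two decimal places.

316.21

Each firm earns π_i = (218 - 3Q)q_i - 64q_i.
First-order condition (treating rivals' output as given): 154 - 6q_i - 3·Σ_{j≠i} q_j = 0.
By symmetry each firm produces the same amount; substituting Σ_{j≠i} q_j = 3q_i yields q_i = 154/15.
Price P = 218 - 3·(616/15) = 474/5.
Umbra's profit: (474/5 - 64)·(154/15) = 316.2133.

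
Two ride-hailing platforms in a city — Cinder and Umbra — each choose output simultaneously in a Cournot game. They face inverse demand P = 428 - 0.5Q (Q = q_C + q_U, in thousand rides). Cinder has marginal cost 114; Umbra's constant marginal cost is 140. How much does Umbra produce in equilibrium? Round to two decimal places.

Cinder's profit: π_C = (428 - 0.5Q)q_C - (114q_C). Setting ∂π_C/∂q_C = 0: 314 - q_C - (1/2)(q_U) = 0.
Umbra's first-order condition: 288 - q_U - (1/2)(q_C) = 0.
Rearranging gives the reaction functions q_C = (314 - (1/2)q_U) and q_U = (288 - (1/2)q_C).
Substituting one into the other gives q_C = 680/3 and q_U = 524/3.

174.67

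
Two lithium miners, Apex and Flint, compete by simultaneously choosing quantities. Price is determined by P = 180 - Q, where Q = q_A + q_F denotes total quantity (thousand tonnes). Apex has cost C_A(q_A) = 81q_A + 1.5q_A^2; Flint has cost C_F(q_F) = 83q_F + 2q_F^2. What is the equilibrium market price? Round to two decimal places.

149.55

Apex's profit: π_A = (180 - Q)q_A - (81q_A + (3/2)q_A²). Setting ∂π_A/∂q_A = 0: 99 - 5q_A - (q_F) = 0.
Flint's profit: π_F = (180 - Q)q_F - (83q_F + 2q_F²). Setting ∂π_F/∂q_F = 0: 97 - 6q_F - (q_A) = 0.
Best responses: q_A = (99 - q_F)/5, q_F = (97 - q_A)/6.
Substituting one into the other gives q_A = 497/29 and q_F = 386/29.
Total output Q = 883/29, so price P = 180 - 883/29 = 149.5517.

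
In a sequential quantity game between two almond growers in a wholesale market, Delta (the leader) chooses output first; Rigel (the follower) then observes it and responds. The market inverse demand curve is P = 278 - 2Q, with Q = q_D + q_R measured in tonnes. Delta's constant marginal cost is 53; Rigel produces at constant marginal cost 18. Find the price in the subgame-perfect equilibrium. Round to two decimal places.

100.50

Solve by backward induction. Given q_D, the follower Rigel maximises π_R = (278 - 2q_D - 2q_R)q_R - 18q_R.
∂π_R/∂q_R = 260 - 2q_D - 4q_R = 0 gives the reaction function q_R = (260 - 2q_D)/4.
Delta substitutes q_R(q_D) into its own profit: π_D = q_D(278 - 2q_D - (260 - 2q_D)/2) - 53q_D = (148 - q_D)q_D - 53q_D.
The leader's first-order condition 95 - 2q_D = 0 yields q_D = 95/2.
Then q_R = (260 - 2·(95/2))/4 = 165/4.
Total output Q = 355/4, so price P = 278 - 2·(355/4) = 201/2.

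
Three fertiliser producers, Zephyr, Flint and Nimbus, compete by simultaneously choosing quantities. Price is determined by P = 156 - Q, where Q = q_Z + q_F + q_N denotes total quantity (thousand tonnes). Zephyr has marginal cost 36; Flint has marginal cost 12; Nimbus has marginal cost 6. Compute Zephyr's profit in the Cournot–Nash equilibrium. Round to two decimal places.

272.25

Zephyr's profit: π_Z = (156 - Q)q_Z - (36q_Z). Setting ∂π_Z/∂q_Z = 0: 120 - 2q_Z - (q_F + q_N) = 0.
Flint's profit: π_F = (156 - Q)q_F - (12q_F). Setting ∂π_F/∂q_F = 0: 144 - 2q_F - (q_Z + q_N) = 0.
Nimbus's first-order condition: 150 - 2q_N - (q_Z + q_F) = 0.
Adding the 3 first-order conditions: 414 − 4Q = 0, so Q = 207/2.
Back-substituting: q_Z = (120 − 207/2) = 33/2, q_F = (144 − 207/2) = 81/2, q_N = (150 − 207/2) = 93/2.
Price P = 156 - 207/2 = 105/2.
Zephyr's profit: (105/2 - 36)·(33/2) = 1089/4.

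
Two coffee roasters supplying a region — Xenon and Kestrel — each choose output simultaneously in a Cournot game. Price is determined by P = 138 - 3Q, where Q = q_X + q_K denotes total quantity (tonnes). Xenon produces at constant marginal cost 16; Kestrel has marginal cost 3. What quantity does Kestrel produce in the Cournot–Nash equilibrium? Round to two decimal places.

Xenon's profit: π_X = (138 - 3Q)q_X - (16q_X). Setting ∂π_X/∂q_X = 0: 122 - 6q_X - 3(q_K) = 0.
Kestrel's profit: π_K = (138 - 3Q)q_K - (3q_K). Setting ∂π_K/∂q_K = 0: 135 - 6q_K - 3(q_X) = 0.
So q_X = (122 - 3q_K)/6 and q_K = (135 - 3q_X)/6.
Solving the pair: q_X = 109/9, q_K = 148/9.

16.44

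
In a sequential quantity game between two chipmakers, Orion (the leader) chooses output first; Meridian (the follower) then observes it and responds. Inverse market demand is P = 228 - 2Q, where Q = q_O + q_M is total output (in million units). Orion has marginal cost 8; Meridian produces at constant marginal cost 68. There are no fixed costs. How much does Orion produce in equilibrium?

The follower Meridian best-responds to any q_O: π_M = (228 - 2Q)q_M - 68q_M.
∂π_M/∂q_M = 160 - 2q_O - 4q_M = 0 gives the reaction function q_M = (160 - 2q_O)/4.
Orion substitutes q_M(q_O) into its own profit: π_O = q_O(228 - 2q_O - (160 - 2q_O)/2) - 8q_O = (148 - q_O)q_O - 8q_O.
Maximising: ∂π_O/∂q_O = 140 - 2q_O = 0, giving q_O = 70.
Then q_M = (160 - 2·70)/4 = 5.

70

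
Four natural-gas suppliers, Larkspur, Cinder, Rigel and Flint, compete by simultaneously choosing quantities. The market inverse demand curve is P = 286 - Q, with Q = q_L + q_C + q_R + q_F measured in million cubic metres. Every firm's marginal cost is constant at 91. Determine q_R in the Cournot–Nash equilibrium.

Each firm earns π_i = (286 - Q)q_i - 91q_i.
First-order condition (treating rivals' output as given): 195 - 2q_i - Σ_{j≠i} q_j = 0.
By symmetry each firm produces the same amount; substituting Σ_{j≠i} q_j = 3q_i yields q_i = 195/5 = 39.

39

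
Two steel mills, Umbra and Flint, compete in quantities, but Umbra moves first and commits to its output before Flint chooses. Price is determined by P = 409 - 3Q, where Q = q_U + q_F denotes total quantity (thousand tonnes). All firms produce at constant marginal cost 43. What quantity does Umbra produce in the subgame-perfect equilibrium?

Solve by backward induction. Given q_U, the follower Flint maximises π_F = (409 - 3q_U - 3q_F)q_F - 43q_F.
∂π_F/∂q_F = 366 - 3q_U - 6q_F = 0 gives the reaction function q_F = (366 - 3q_U)/6.
The leader anticipates this reaction. Substituting into P = 409 - 3Q gives P = 226 - (3/2)q_U, so π_U = (226 - (3/2)q_U)q_U - 43q_U.
Maximising: ∂π_U/∂q_U = 183 - 3q_U = 0, giving q_U = 61.
Then q_F = (366 - 3·61)/6 = 61/2.

61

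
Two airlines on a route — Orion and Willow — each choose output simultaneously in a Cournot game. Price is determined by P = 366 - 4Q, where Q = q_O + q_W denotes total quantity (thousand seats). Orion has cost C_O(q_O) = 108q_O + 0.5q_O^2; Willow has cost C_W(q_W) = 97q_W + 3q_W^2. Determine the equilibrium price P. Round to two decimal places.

Orion's profit: π_O = (366 - 4Q)q_O - (108q_O + (1/2)q_O²). Setting ∂π_O/∂q_O = 0: 258 - 9q_O - 4(q_W) = 0.
Willow's profit: π_W = (366 - 4Q)q_W - (97q_W + 3q_W²). Setting ∂π_W/∂q_W = 0: 269 - 14q_W - 4(q_O) = 0.
Best responses: q_O = (258 - 4q_W)/9, q_W = (269 - 4q_O)/14.
Solving the pair: q_O = 1268/55, q_W = 1389/110.
Total output Q = 785/22, so price P = 366 - 4·(785/22) = 223.2727.

223.27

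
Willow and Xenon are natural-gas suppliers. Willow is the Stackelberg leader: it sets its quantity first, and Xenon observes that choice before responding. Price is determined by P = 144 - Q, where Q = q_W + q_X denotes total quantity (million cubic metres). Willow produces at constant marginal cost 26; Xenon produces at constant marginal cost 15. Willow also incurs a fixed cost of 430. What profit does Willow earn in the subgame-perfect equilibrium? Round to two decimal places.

1001.13

Solve by backward induction. Given q_W, the follower Xenon maximises π_X = (144 - q_W - q_X)q_X - 15q_X.
Setting the follower's marginal profit to zero, 129 - q_W - 2q_X = 0, i.e. q_X = (129 - q_W)/2.
Willow substitutes q_X(q_W) into its own profit: π_W = q_W(144 - q_W - (129 - q_W)/2) - 26q_W = (159/2 - (1/2)q_W)q_W - 26q_W.
The leader's first-order condition 107/2 - q_W = 0 yields q_W = 107/2.
Then q_X = (129 - 107/2)/2 = 151/4.
Price P = 144 - 365/4 = 211/4.
Willow's profit: (211/4 - 26)·(107/2) - 430 = 1001.1250.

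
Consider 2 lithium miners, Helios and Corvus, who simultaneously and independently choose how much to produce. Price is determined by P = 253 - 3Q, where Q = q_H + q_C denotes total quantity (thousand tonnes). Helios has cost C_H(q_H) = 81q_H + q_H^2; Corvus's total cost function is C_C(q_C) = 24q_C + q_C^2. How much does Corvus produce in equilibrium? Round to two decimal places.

23.93

Helios's profit: π_H = (253 - 3Q)q_H - (81q_H + q_H²). Setting ∂π_H/∂q_H = 0: 172 - 8q_H - 3(q_C) = 0.
Corvus's profit: π_C = (253 - 3Q)q_C - (24q_C + q_C²). Setting ∂π_C/∂q_C = 0: 229 - 8q_C - 3(q_H) = 0.
Rearranging gives the reaction functions q_H = (172 - 3q_C)/8 and q_C = (229 - 3q_H)/8.
Solving the pair: q_H = 689/55, q_C = 1316/55.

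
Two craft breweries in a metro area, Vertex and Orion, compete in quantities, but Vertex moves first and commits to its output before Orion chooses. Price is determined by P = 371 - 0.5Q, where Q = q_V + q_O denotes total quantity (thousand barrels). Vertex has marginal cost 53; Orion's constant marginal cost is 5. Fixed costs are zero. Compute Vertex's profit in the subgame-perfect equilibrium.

The follower Orion best-responds to any q_V: π_O = (371 - 0.5Q)q_O - 5q_O.
Setting the follower's marginal profit to zero, 366 - (1/2)q_V - q_O = 0, i.e. q_O = (366 - (1/2)q_V).
Vertex substitutes q_O(q_V) into its own profit: π_V = q_V(371 - (1/2)q_V - (366 - (1/2)q_V)/2) - 53q_V = (188 - (1/4)q_V)q_V - 53q_V.
Maximising: ∂π_V/∂q_V = 135 - (1/2)q_V = 0, giving q_V = 270.
Then q_O = (366 - (1/2)·270) = 231.
Price P = 371 - (1/2)·501 = 241/2.
Vertex's profit: (241/2 - 53)·270 = 18225.

18225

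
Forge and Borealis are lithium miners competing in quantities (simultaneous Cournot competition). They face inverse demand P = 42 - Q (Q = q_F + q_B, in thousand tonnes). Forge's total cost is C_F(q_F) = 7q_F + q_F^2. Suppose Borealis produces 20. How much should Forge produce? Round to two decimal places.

3.75

With the rival's output fixed at 20, Forge's profit is π_F = (42 - 20 - q_F)q_F - (7q_F + q_F²) = (22 - q_F)q_F - (7q_F + q_F²).
∂π_F/∂q_F = 15 - 4q_F = 0, so q_F = 15/4.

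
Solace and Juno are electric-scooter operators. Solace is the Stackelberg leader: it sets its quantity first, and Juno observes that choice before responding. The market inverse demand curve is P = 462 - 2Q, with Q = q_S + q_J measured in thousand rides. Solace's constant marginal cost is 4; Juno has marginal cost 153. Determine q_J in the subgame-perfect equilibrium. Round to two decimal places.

Solve by backward induction. Given q_S, the follower Juno maximises π_J = (462 - 2q_S - 2q_J)q_J - 153q_J.
∂π_J/∂q_J = 309 - 2q_S - 4q_J = 0 gives the reaction function q_J = (309 - 2q_S)/4.
Solace substitutes q_J(q_S) into its own profit: π_S = q_S(462 - 2q_S - (309 - 2q_S)/2) - 4q_S = (615/2 - q_S)q_S - 4q_S.
Maximising: ∂π_S/∂q_S = 607/2 - 2q_S = 0, giving q_S = 607/4.
Then q_J = (309 - 2·(607/4))/4 = 11/8.

1.38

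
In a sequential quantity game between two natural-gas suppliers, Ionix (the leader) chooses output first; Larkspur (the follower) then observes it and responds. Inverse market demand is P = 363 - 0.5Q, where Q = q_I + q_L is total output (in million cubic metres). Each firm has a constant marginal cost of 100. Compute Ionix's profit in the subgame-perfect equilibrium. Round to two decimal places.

Solve by backward induction. Given q_I, the follower Larkspur maximises π_L = (363 - (1/2)q_I - (1/2)q_L)q_L - 100q_L.
Setting the follower's marginal profit to zero, 263 - (1/2)q_I - q_L = 0, i.e. q_L = (263 - (1/2)q_I).
Ionix substitutes q_L(q_I) into its own profit: π_I = q_I(363 - (1/2)q_I - (263 - (1/2)q_I)/2) - 100q_I = (463/2 - (1/4)q_I)q_I - 100q_I.
Leader FOC: 263/2 - (1/2)q_I = 0, so q_I = 263.
Then q_L = (263 - (1/2)·263) = 263/2.
Price P = 363 - (1/2)·(789/2) = 663/4.
Ionix's profit: (663/4 - 100)·263 = 17292.2500.

17292.25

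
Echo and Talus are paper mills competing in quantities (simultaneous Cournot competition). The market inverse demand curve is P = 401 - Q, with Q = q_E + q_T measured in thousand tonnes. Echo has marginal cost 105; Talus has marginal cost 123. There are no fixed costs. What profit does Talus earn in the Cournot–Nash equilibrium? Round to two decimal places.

Echo's profit: π_E = (401 - Q)q_E - (105q_E). Setting ∂π_E/∂q_E = 0: 296 - 2q_E - (q_T) = 0.
Talus's profit: π_T = (401 - Q)q_T - (123q_T). Setting ∂π_T/∂q_T = 0: 278 - 2q_T - (q_E) = 0.
Rearranging gives the reaction functions q_E = (296 - q_T)/2 and q_T = (278 - q_E)/2.
Substituting one into the other gives q_E = 314/3 and q_T = 260/3.
Price P = 401 - 574/3 = 629/3.
Talus's profit: (629/3 - 123)·(260/3) = 7511.1111.

7511.11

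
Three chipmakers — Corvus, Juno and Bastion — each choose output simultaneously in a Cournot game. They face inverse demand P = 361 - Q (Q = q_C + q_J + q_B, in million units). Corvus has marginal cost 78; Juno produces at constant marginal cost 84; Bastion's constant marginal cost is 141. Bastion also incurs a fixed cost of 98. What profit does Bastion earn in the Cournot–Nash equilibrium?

Corvus's profit: π_C = (361 - Q)q_C - (78q_C). Setting ∂π_C/∂q_C = 0: 283 - 2q_C - (q_J + q_B) = 0.
Juno's first-order condition: 277 - 2q_J - (q_C + q_B) = 0.
Bastion's first-order condition: 220 - 2q_B - (q_C + q_J) = 0.
Adding the 3 conditions: 780 − 2Q − 2Q = 0, i.e. Q = 195.
Back-substituting: q_C = (283 − 195) = 88, q_J = (277 − 195) = 82, q_B = (220 − 195) = 25.
Price P = 361 - 195 = 166.
Bastion's profit: (166 - 141)·25 - 98 = 527.

527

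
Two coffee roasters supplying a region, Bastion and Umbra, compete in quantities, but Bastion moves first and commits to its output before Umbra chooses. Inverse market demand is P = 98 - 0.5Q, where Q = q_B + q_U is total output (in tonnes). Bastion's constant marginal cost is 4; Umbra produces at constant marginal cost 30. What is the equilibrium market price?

34

Solve by backward induction. Given q_B, the follower Umbra maximises π_U = (98 - (1/2)q_B - (1/2)q_U)q_U - 30q_U.
∂π_U/∂q_U = 68 - (1/2)q_B - q_U = 0 gives the reaction function q_U = (68 - (1/2)q_B).
The leader anticipates this reaction. Substituting into P = 98 - 0.5Q gives P = 64 - (1/4)q_B, so π_B = (64 - (1/4)q_B)q_B - 4q_B.
The leader's first-order condition 60 - (1/2)q_B = 0 yields q_B = 120.
Then q_U = (68 - (1/2)·120) = 8.
Total output Q = 128, so price P = 98 - (1/2)·128 = 34.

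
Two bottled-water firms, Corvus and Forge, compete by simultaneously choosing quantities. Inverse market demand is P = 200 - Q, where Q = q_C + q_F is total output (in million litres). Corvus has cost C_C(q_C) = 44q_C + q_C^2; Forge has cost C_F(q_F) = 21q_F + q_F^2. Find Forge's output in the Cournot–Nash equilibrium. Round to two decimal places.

Corvus's profit: π_C = (200 - Q)q_C - (44q_C + q_C²). Setting ∂π_C/∂q_C = 0: 156 - 4q_C - (q_F) = 0.
Forge's profit: π_F = (200 - Q)q_F - (21q_F + q_F²). Setting ∂π_F/∂q_F = 0: 179 - 4q_F - (q_C) = 0.
Rearranging gives the reaction functions q_C = (156 - q_F)/4 and q_F = (179 - q_C)/4.
Solving the pair: q_C = 89/3, q_F = 112/3.

37.33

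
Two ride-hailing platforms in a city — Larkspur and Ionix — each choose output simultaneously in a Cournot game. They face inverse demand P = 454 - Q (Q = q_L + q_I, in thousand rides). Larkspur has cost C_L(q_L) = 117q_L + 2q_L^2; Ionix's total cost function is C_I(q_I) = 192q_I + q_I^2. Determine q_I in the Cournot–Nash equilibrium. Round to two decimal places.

53.70

Larkspur's profit: π_L = (454 - Q)q_L - (117q_L + 2q_L²). Setting ∂π_L/∂q_L = 0: 337 - 6q_L - (q_I) = 0.
Ionix's first-order condition: 262 - 4q_I - (q_L) = 0.
So q_L = (337 - q_I)/6 and q_I = (262 - q_L)/4.
Solving the pair: q_L = 1086/23, q_I = 1235/23.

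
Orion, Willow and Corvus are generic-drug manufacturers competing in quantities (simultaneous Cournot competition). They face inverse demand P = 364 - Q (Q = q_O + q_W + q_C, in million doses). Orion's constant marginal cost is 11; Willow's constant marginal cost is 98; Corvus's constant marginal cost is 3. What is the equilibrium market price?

Orion's profit: π_O = (364 - Q)q_O - (11q_O). Setting ∂π_O/∂q_O = 0: 353 - 2q_O - (q_W + q_C) = 0.
Willow's profit: π_W = (364 - Q)q_W - (98q_W). Setting ∂π_W/∂q_W = 0: 266 - 2q_W - (q_O + q_C) = 0.
Corvus's first-order condition: 361 - 2q_C - (q_O + q_W) = 0.
Adding the 3 first-order conditions: 980 − 4Q = 0, so Q = 245.
Back-substituting: q_O = (353 − 245) = 108, q_W = (266 − 245) = 21, q_C = (361 − 245) = 116.
Total output Q = 245, so price P = 364 - 245 = 119.

119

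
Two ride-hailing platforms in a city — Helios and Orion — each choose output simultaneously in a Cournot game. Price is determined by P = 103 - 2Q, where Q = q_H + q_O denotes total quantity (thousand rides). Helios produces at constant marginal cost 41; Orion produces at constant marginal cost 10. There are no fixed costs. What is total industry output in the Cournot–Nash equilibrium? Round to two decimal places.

Helios's profit: π_H = (103 - 2Q)q_H - (41q_H). Setting ∂π_H/∂q_H = 0: 62 - 4q_H - 2(q_O) = 0.
Orion's profit: π_O = (103 - 2Q)q_O - (10q_O). Setting ∂π_O/∂q_O = 0: 93 - 4q_O - 2(q_H) = 0.
So q_H = (62 - 2q_O)/4 and q_O = (93 - 2q_H)/4.
Substituting one into the other gives q_H = 31/6 and q_O = 62/3.
Total output Q = 31/6 + 62/3 = 155/6.

25.83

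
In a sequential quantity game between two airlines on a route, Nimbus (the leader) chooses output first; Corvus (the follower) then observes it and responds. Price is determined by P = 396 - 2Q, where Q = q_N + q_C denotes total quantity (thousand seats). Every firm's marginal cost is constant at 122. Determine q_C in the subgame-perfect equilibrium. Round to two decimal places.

Solve by backward induction. Given q_N, the follower Corvus maximises π_C = (396 - 2q_N - 2q_C)q_C - 122q_C.
Setting the follower's marginal profit to zero, 274 - 2q_N - 4q_C = 0, i.e. q_C = (274 - 2q_N)/4.
The leader anticipates this reaction. Substituting into P = 396 - 2Q gives P = 259 - q_N, so π_N = (259 - q_N)q_N - 122q_N.
The leader's first-order condition 137 - 2q_N = 0 yields q_N = 137/2.
Then q_C = (274 - 2·(137/2))/4 = 137/4.

34.25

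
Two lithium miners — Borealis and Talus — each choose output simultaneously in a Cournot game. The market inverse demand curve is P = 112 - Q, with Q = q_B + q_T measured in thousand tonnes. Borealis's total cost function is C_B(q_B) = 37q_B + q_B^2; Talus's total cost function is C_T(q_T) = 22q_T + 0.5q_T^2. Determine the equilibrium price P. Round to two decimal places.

73.82

Borealis's profit: π_B = (112 - Q)q_B - (37q_B + q_B²). Setting ∂π_B/∂q_B = 0: 75 - 4q_B - (q_T) = 0.
Talus's profit: π_T = (112 - Q)q_T - (22q_T + (1/2)q_T²). Setting ∂π_T/∂q_T = 0: 90 - 3q_T - (q_B) = 0.
So q_B = (75 - q_T)/4 and q_T = (90 - q_B)/3.
Substituting one into the other gives q_B = 135/11 and q_T = 285/11.
Total output Q = 420/11, so price P = 112 - 420/11 = 812/11.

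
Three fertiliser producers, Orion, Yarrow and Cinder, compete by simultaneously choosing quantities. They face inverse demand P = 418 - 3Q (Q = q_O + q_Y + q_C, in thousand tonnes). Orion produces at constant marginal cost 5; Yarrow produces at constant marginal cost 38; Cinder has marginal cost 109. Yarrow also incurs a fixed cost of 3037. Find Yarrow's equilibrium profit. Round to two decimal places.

Orion's profit: π_O = (418 - 3Q)q_O - (5q_O). Setting ∂π_O/∂q_O = 0: 413 - 6q_O - 3(q_Y + q_C) = 0.
Yarrow's profit: π_Y = (418 - 3Q)q_Y - (38q_Y). Setting ∂π_Y/∂q_Y = 0: 380 - 6q_Y - 3(q_O + q_C) = 0.
Cinder's profit: π_C = (418 - 3Q)q_C - (109q_C). Setting ∂π_C/∂q_C = 0: 309 - 6q_C - 3(q_O + q_Y) = 0.
Summing all 3 equations gives 1102 − 12Q = 0, hence Q = 551/6.
Back-substituting: q_O = (413 − 551/2)/3 = 275/6, q_Y = (380 − 551/2)/3 = 209/6, q_C = (309 − 551/2)/3 = 67/6.
Price P = 418 - 3·(551/6) = 285/2.
Yarrow's profit: (285/2 - 38)·(209/6) - 3037 = 603.0833.

603.08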